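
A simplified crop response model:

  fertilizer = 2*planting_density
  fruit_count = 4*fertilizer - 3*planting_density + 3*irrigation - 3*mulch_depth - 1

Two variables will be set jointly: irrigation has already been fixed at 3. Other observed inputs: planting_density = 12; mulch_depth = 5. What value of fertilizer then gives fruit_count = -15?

With irrigation held at 3:
Intervening on fertilizer fixes its value directly, overriding its dependence on planting_density.
Substituting into the fruit_count equation gives fruit_count = 4*fertilizer - 43.
Solve 4*fertilizer - 43 = -15: fertilizer = (-15 + 43) / 4 = 7.

fertilizer = 7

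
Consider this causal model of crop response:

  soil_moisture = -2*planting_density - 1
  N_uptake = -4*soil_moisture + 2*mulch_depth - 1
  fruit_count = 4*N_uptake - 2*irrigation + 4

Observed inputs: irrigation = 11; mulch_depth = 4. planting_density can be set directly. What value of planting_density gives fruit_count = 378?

planting_density = 11

Substituting into the N_uptake equation gives N_uptake = 8*planting_density + 11.
So fruit_count = 32*planting_density + 26.
Solve 32*planting_density + 26 = 378: planting_density = (378 - 26) / 32 = 11.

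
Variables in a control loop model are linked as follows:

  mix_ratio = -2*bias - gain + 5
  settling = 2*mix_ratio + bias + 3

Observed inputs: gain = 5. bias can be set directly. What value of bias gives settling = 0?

Substituting into the mix_ratio equation gives mix_ratio = -2*bias.
Substituting into the settling equation gives settling = -3*bias + 3.
Solve -3*bias + 3 = 0: bias = (0 - 3) / -3 = 1.

bias = 1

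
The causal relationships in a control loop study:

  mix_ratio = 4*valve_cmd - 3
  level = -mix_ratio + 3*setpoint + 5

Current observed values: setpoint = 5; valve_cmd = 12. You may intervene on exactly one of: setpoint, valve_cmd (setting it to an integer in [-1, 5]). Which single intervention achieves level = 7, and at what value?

set valve_cmd = 4

Intervening on setpoint: level = 3*setpoint - 40. Reaching 7 requires setpoint = 47/3, not an integer.
Intervening on valve_cmd: with other inputs at their observed values, level = -4*valve_cmd + 23. Solving for 7 gives valve_cmd = 4, within [-1, 5].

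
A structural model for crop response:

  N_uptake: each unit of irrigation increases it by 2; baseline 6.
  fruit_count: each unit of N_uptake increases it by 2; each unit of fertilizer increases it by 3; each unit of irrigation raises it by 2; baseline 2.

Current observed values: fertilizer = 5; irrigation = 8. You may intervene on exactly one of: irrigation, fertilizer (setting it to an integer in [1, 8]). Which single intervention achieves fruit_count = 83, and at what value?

set fertilizer = 7

Intervening on irrigation: fruit_count = 6*irrigation + 29. Reaching 83 requires irrigation = 9, outside [1, 8].
Intervening on fertilizer: with other inputs at their observed values, fruit_count = 3*fertilizer + 62. Solving for 83 gives fertilizer = 7, within [1, 8].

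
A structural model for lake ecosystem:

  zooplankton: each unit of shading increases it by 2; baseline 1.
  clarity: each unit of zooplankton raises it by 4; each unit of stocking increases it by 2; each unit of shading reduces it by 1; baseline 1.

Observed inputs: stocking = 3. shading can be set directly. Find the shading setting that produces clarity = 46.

Substituting into the clarity equation gives clarity = 7*shading + 11.
Solve 7*shading + 11 = 46: shading = (46 - 11) / 7 = 5.

shading = 5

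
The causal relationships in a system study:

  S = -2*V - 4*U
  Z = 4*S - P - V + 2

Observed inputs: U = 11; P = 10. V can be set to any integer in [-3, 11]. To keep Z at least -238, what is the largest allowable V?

V = 6

Substituting into the S equation gives S = -2*V - 44.
Substituting into the Z equation gives Z = -9*V - 184.
Require -9*V - 184 ≥ -238, so V ≤ 6.
The largest integer in [-3, 11] satisfying this is 6.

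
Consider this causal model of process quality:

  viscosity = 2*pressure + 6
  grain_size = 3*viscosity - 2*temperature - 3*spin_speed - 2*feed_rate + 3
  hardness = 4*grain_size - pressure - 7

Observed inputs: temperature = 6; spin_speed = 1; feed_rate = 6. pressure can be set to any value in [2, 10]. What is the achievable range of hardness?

15 to 199

Substituting into the grain_size equation gives grain_size = 6*pressure - 6.
This gives hardness = 23*pressure - 31.
Linear in pressure, so extremes are at the endpoints: pressure = 2 gives hardness = 15; pressure = 10 gives hardness = 199.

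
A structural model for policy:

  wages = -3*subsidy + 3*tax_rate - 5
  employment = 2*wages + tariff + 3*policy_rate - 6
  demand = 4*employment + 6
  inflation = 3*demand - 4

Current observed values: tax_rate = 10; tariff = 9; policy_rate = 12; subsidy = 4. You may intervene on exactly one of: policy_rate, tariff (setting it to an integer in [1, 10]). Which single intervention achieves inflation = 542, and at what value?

Intervening on policy_rate: with other inputs at their observed values, inflation = 36*policy_rate + 362. Solving for 542 gives policy_rate = 5, within [1, 10].
Intervening on tariff: inflation = 12*tariff + 686. Reaching 542 requires tariff = -12, outside [1, 10].

set policy_rate = 5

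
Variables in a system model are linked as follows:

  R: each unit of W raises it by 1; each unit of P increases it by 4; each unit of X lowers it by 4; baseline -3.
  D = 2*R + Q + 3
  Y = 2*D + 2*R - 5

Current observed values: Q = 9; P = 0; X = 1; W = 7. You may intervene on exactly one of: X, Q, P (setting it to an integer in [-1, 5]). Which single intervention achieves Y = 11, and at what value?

Intervening on X: Y = -24*X + 43. Reaching 11 requires X = 4/3, not an integer.
Intervening on Q: with other inputs at their observed values, Y = 2*Q + 1. Solving for 11 gives Q = 5, within [-1, 5].
Intervening on P: Y = 24*P + 19. Reaching 11 requires P = -1/3, not an integer.

set Q = 5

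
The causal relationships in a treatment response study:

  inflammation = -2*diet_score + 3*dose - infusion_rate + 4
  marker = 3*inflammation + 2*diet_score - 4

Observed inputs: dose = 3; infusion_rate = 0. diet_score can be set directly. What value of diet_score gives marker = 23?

Substituting into the inflammation equation gives inflammation = -2*diet_score + 13.
Substituting into the marker equation gives marker = -4*diet_score + 35.
Solve -4*diet_score + 35 = 23: diet_score = (23 - 35) / -4 = 3.

diet_score = 3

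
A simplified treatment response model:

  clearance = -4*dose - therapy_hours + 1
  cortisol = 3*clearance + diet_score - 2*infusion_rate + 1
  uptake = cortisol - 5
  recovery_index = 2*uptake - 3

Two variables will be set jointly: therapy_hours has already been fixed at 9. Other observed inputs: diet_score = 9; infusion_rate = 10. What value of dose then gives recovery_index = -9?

With therapy_hours held at 9:
Substituting into the clearance equation gives clearance = -4*dose - 8.
Substituting into the cortisol equation gives cortisol = -12*dose - 34.
uptake becomes -12*dose - 39.
This gives recovery_index = -24*dose - 81.
Solve -24*dose - 81 = -9: dose = (-9 + 81) / -24 = -3.

dose = -3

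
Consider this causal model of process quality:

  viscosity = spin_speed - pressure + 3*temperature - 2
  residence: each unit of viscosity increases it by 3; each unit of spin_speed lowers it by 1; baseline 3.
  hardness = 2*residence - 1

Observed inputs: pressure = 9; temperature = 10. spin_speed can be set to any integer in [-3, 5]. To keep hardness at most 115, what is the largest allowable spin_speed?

Substituting into the viscosity equation gives viscosity = spin_speed + 19.
Substituting into the residence equation gives residence = 2*spin_speed + 60.
Substituting into the hardness equation gives hardness = 4*spin_speed + 119.
Require 4*spin_speed + 119 ≤ 115, so spin_speed ≤ -1.
The largest integer in [-3, 5] satisfying this is -1.

spin_speed = -1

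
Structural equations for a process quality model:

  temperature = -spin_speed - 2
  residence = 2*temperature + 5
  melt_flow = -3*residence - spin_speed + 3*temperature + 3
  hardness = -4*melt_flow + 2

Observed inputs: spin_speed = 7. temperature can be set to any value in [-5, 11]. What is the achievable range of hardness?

18 to 210

Intervening on temperature fixes its value directly, overriding its dependence on spin_speed.
Substituting into the melt_flow equation gives melt_flow = -3*temperature - 19.
hardness becomes 12*temperature + 78.
Linear in temperature, so extremes are at the endpoints: temperature = -5 gives hardness = 18; temperature = 11 gives hardness = 210.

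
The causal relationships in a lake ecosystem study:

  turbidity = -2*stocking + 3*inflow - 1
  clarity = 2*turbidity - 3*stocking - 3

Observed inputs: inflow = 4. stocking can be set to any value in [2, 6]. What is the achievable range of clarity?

-23 to 5

Substituting into the turbidity equation gives turbidity = -2*stocking + 11.
So clarity = -7*stocking + 19.
Linear in stocking, so extremes are at the endpoints: stocking = 2 gives clarity = 5; stocking = 6 gives clarity = -23.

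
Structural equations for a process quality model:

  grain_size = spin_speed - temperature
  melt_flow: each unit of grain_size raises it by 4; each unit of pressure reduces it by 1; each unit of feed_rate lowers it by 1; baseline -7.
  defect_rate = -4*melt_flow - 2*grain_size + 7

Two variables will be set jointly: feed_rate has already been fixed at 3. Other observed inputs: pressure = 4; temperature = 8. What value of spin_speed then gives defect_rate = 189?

With feed_rate held at 3:
Substituting into the grain_size equation gives grain_size = spin_speed - 8.
Substituting into the melt_flow equation gives melt_flow = 4*spin_speed - 46.
So defect_rate = -18*spin_speed + 207.
Solve -18*spin_speed + 207 = 189: spin_speed = (189 - 207) / -18 = 1.

spin_speed = 1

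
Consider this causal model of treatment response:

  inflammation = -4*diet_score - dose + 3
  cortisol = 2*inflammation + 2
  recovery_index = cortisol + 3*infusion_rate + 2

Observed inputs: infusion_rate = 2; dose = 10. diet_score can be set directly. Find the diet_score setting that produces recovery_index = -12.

diet_score = 1

Substituting into the inflammation equation gives inflammation = -4*diet_score - 7.
So cortisol = -8*diet_score - 12.
recovery_index becomes -8*diet_score - 4.
Solve -8*diet_score - 4 = -12: diet_score = (-12 + 4) / -8 = 1.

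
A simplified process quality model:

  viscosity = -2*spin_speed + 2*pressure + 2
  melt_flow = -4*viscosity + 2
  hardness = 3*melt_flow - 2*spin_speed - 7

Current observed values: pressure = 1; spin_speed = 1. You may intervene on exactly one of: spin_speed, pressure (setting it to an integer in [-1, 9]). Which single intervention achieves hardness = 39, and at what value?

set spin_speed = 4

Intervening on spin_speed: with other inputs at their observed values, hardness = 22*spin_speed - 49. Solving for 39 gives spin_speed = 4, within [-1, 9].
Intervening on pressure: hardness = -24*pressure - 3. Reaching 39 requires pressure = -7/4, not an integer.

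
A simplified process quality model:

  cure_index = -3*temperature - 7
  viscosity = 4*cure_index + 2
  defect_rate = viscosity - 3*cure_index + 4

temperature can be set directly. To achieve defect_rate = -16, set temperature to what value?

temperature = 5

Substituting into the viscosity equation gives viscosity = -12*temperature - 26.
Substituting into the defect_rate equation gives defect_rate = -3*temperature - 1.
Solve -3*temperature - 1 = -16: temperature = (-16 + 1) / -3 = 5.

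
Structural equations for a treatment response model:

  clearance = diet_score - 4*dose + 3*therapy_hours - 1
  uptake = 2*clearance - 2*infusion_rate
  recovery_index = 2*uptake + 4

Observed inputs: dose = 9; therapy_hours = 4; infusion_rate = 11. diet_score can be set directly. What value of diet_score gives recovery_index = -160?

Substituting into the clearance equation gives clearance = diet_score - 25.
Substituting into the uptake equation gives uptake = 2*diet_score - 72.
Substituting into the recovery_index equation gives recovery_index = 4*diet_score - 140.
Solve 4*diet_score - 140 = -160: diet_score = (-160 + 140) / 4 = -5.

diet_score = -5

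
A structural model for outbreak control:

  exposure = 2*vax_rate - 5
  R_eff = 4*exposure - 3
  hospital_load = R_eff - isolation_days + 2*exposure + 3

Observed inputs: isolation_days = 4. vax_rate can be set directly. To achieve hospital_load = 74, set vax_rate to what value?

vax_rate = 9

Substituting into the R_eff equation gives R_eff = 8*vax_rate - 23.
Substituting into the hospital_load equation gives hospital_load = 12*vax_rate - 34.
Solve 12*vax_rate - 34 = 74: vax_rate = (74 + 34) / 12 = 9.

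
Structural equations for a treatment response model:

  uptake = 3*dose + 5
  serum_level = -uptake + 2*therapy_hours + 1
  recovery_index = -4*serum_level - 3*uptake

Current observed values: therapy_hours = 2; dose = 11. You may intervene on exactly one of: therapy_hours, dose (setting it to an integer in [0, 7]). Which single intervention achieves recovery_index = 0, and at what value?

Intervening on therapy_hours: recovery_index = -8*therapy_hours + 34. Reaching 0 requires therapy_hours = 17/4, not an integer.
Intervening on dose: with other inputs at their observed values, recovery_index = 3*dose - 15. Solving for 0 gives dose = 5, within [0, 7].

set dose = 5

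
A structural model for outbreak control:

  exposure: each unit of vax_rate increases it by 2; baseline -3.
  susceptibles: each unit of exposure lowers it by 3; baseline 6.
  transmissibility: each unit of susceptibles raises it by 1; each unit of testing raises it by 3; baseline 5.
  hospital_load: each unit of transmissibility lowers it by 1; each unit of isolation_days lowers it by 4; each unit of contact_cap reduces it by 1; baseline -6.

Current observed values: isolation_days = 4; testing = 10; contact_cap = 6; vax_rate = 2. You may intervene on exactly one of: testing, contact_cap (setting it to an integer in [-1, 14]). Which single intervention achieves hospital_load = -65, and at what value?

set contact_cap = 5

Intervening on testing: hospital_load = -3*testing - 36. Reaching -65 requires testing = 29/3, not an integer.
Intervening on contact_cap: with other inputs at their observed values, hospital_load = -contact_cap - 60. Solving for -65 gives contact_cap = 5, within [-1, 14].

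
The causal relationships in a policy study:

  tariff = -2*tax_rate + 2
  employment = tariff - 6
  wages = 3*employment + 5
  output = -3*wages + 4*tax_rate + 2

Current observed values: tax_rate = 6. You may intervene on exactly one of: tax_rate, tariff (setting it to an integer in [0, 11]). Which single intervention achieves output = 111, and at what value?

Intervening on tax_rate: with other inputs at their observed values, output = 22*tax_rate + 23. Solving for 111 gives tax_rate = 4, within [0, 11].
Intervening on tariff: output = -9*tariff + 65. Reaching 111 requires tariff = -46/9, not an integer.

set tax_rate = 4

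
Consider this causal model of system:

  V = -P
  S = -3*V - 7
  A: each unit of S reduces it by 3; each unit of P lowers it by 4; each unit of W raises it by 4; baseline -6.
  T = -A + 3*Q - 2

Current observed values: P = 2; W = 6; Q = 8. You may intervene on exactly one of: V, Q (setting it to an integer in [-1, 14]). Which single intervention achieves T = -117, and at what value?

set V = 12

Intervening on V: with other inputs at their observed values, T = -9*V - 9. Solving for -117 gives V = 12, within [-1, 14].
Intervening on Q: T = 3*Q - 15. Reaching -117 requires Q = -34, outside [-1, 14].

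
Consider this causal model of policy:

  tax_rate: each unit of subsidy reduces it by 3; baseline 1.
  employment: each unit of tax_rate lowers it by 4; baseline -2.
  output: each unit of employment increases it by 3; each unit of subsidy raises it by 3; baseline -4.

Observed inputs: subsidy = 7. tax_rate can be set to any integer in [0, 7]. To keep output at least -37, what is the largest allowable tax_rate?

Intervening on tax_rate fixes its value directly, overriding its dependence on subsidy.
Substituting into the output equation gives output = -12*tax_rate + 11.
Require -12*tax_rate + 11 ≥ -37, so tax_rate ≤ 4.
The largest integer in [0, 7] satisfying this is 4.

tax_rate = 4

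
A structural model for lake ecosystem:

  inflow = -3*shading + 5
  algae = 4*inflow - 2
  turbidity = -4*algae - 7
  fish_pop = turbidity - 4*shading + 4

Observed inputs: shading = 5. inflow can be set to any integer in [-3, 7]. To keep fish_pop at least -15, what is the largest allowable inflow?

inflow = 0

Intervening on inflow fixes its value directly, overriding its dependence on shading.
Substituting into the turbidity equation gives turbidity = -16*inflow + 1.
fish_pop becomes -16*inflow - 15.
Require -16*inflow - 15 ≥ -15, so inflow ≤ 0.
The largest integer in [-3, 7] satisfying this is 0.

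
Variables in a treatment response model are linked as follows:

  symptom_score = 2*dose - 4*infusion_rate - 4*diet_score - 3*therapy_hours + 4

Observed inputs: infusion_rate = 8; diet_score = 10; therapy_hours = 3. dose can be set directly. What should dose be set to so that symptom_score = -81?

dose = -2

Substituting into the symptom_score equation gives symptom_score = 2*dose - 77.
Solve 2*dose - 77 = -81: dose = (-81 + 77) / 2 = -2.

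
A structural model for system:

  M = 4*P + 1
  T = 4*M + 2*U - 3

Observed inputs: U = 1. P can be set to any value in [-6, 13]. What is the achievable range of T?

Substituting into the T equation gives T = 16*P + 3.
Linear in P, so extremes are at the endpoints: P = -6 gives T = -93; P = 13 gives T = 211.

-93 to 211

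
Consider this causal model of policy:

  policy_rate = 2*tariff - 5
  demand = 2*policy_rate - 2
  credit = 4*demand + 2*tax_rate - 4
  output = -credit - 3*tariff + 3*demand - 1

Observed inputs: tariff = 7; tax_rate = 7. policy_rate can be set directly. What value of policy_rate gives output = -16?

policy_rate = -7

Intervening on policy_rate fixes its value directly, overriding its dependence on tariff.
Substituting into the credit equation gives credit = 8*policy_rate + 2.
Substituting into the output equation gives output = -2*policy_rate - 30.
Solve -2*policy_rate - 30 = -16: policy_rate = (-16 + 30) / -2 = -7.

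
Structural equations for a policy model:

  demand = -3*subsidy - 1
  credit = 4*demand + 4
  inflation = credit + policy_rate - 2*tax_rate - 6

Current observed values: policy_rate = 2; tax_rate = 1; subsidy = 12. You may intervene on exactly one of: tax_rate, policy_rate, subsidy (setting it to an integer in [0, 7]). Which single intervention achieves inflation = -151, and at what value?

set policy_rate = 1

Intervening on tax_rate: inflation = -2*tax_rate - 148. Reaching -151 requires tax_rate = 3/2, not an integer.
Intervening on policy_rate: with other inputs at their observed values, inflation = policy_rate - 152. Solving for -151 gives policy_rate = 1, within [0, 7].
Intervening on subsidy: inflation = -12*subsidy - 6. Reaching -151 requires subsidy = 145/12, not an integer.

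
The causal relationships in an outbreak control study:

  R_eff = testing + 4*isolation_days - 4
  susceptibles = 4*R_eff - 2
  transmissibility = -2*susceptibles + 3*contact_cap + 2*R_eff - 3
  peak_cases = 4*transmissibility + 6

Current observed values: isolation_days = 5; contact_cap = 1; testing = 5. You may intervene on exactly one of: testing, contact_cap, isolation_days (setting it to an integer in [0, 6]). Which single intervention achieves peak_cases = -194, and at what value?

set isolation_days = 2

Intervening on testing: peak_cases = -24*testing - 362. Reaching -194 requires testing = -7, outside [0, 6].
Intervening on contact_cap: peak_cases = 12*contact_cap - 494. Reaching -194 requires contact_cap = 25, outside [0, 6].
Intervening on isolation_days: with other inputs at their observed values, peak_cases = -96*isolation_days - 2. Solving for -194 gives isolation_days = 2, within [0, 6].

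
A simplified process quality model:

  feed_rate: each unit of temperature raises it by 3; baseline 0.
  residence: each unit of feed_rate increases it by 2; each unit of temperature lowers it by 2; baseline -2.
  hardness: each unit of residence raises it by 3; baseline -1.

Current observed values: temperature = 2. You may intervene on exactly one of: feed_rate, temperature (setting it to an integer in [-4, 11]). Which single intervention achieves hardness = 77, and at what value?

Intervening on feed_rate: hardness = 6*feed_rate - 19. Reaching 77 requires feed_rate = 16, outside [-4, 11].
Intervening on temperature: with other inputs at their observed values, hardness = 12*temperature - 7. Solving for 77 gives temperature = 7, within [-4, 11].

set temperature = 7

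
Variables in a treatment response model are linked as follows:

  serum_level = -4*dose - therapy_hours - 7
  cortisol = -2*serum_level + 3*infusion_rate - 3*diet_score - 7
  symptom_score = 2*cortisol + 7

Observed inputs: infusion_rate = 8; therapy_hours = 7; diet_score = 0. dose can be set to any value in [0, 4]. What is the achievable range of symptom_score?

97 to 161

Substituting into the serum_level equation gives serum_level = -4*dose - 14.
This gives cortisol = 8*dose + 45.
Substituting into the symptom_score equation gives symptom_score = 16*dose + 97.
Linear in dose, so extremes are at the endpoints: dose = 0 gives symptom_score = 97; dose = 4 gives symptom_score = 161.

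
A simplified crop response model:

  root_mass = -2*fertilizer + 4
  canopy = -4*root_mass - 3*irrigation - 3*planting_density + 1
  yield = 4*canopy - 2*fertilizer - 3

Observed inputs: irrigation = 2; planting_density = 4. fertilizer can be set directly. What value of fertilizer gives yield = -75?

Substituting into the canopy equation gives canopy = 8*fertilizer - 33.
So yield = 30*fertilizer - 135.
Solve 30*fertilizer - 135 = -75: fertilizer = (-75 + 135) / 30 = 2.

fertilizer = 2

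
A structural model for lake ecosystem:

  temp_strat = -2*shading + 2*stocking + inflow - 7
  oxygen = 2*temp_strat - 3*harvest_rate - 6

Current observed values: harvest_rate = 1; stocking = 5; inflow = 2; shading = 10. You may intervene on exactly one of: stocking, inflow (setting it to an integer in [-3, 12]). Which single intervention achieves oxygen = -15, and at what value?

set stocking = 11

Intervening on stocking: with other inputs at their observed values, oxygen = 4*stocking - 59. Solving for -15 gives stocking = 11, within [-3, 12].
Intervening on inflow: oxygen = 2*inflow - 43. Reaching -15 requires inflow = 14, outside [-3, 12].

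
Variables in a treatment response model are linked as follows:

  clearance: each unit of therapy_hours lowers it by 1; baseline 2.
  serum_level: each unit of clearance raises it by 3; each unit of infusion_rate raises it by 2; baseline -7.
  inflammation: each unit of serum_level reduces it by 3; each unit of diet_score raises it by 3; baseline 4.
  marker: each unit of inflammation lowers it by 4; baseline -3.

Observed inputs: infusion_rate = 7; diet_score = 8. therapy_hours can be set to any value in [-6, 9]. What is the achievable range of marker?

-283 to 257

Substituting into the serum_level equation gives serum_level = -3*therapy_hours + 13.
Substituting into the inflammation equation gives inflammation = 9*therapy_hours - 11.
Substituting into the marker equation gives marker = -36*therapy_hours + 41.
Linear in therapy_hours, so extremes are at the endpoints: therapy_hours = -6 gives marker = 257; therapy_hours = 9 gives marker = -283.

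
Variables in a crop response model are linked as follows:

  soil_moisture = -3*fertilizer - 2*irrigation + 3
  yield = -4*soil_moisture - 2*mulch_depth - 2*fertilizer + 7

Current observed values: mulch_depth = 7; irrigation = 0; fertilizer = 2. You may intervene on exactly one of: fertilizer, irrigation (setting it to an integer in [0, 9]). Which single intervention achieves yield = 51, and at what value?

set fertilizer = 7

Intervening on fertilizer: with other inputs at their observed values, yield = 10*fertilizer - 19. Solving for 51 gives fertilizer = 7, within [0, 9].
Intervening on irrigation: yield = 8*irrigation + 1. Reaching 51 requires irrigation = 25/4, not an integer.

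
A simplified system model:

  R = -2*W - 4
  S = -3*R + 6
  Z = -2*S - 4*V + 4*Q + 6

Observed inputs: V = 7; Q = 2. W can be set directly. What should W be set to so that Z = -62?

W = 1

Substituting into the S equation gives S = 6*W + 18.
Z becomes -12*W - 50.
Solve -12*W - 50 = -62: W = (-62 + 50) / -12 = 1.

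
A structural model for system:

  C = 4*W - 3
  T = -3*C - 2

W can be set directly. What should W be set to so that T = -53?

W = 5

Substituting into the T equation gives T = -12*W + 7.
Solve -12*W + 7 = -53: W = (-53 - 7) / -12 = 5.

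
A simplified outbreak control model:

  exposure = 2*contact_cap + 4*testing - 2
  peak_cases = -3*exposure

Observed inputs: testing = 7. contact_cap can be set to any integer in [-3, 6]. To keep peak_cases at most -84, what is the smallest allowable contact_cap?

Substituting into the exposure equation gives exposure = 2*contact_cap + 26.
peak_cases becomes -6*contact_cap - 78.
Require -6*contact_cap - 78 ≤ -84, so contact_cap ≥ 1.
The smallest integer in [-3, 6] satisfying this is 1.

contact_cap = 1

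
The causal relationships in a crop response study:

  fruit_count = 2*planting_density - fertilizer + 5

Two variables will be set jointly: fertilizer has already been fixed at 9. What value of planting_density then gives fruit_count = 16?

With fertilizer held at 9:
Substituting into the fruit_count equation gives fruit_count = 2*planting_density - 4.
Solve 2*planting_density - 4 = 16: planting_density = (16 + 4) / 2 = 10.

planting_density = 10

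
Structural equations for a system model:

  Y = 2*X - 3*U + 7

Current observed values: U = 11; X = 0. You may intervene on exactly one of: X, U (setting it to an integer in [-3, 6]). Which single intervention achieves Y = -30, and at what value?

Intervening on X: with other inputs at their observed values, Y = 2*X - 26. Solving for -30 gives X = -2, within [-3, 6].
Intervening on U: Y = -3*U + 7. Reaching -30 requires U = 37/3, not an integer.

set X = -2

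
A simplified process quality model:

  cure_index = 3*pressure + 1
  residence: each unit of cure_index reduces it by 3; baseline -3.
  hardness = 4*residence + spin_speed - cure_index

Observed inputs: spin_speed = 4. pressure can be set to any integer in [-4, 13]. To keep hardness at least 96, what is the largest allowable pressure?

Substituting into the residence equation gives residence = -9*pressure - 6.
Substituting into the hardness equation gives hardness = -39*pressure - 21.
Require -39*pressure - 21 ≥ 96, so pressure ≤ -3.
The largest integer in [-4, 13] satisfying this is -3.

pressure = -3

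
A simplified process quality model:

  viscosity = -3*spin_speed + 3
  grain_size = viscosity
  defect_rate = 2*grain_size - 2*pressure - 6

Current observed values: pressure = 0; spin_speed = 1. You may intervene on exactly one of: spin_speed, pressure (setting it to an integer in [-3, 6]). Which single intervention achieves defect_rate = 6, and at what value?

set spin_speed = -1

Intervening on spin_speed: with other inputs at their observed values, defect_rate = -6*spin_speed. Solving for 6 gives spin_speed = -1, within [-3, 6].
Intervening on pressure: defect_rate = -2*pressure - 6. Reaching 6 requires pressure = -6, outside [-3, 6].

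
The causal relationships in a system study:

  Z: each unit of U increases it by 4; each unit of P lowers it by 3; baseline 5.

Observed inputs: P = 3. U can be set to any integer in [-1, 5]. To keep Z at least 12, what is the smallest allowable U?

Substituting into the Z equation gives Z = 4*U - 4.
Require 4*U - 4 ≥ 12, so U ≥ 4.
The smallest integer in [-1, 5] satisfying this is 4.

U = 4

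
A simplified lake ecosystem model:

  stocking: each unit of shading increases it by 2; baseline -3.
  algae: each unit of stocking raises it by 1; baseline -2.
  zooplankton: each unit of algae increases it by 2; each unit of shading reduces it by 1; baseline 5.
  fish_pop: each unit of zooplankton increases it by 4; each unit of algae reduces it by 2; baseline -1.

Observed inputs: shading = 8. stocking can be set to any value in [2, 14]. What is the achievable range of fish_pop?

Intervening on stocking fixes its value directly, overriding its dependence on shading.
Substituting into the zooplankton equation gives zooplankton = 2*stocking - 7.
fish_pop becomes 6*stocking - 25.
Linear in stocking, so extremes are at the endpoints: stocking = 2 gives fish_pop = -13; stocking = 14 gives fish_pop = 59.

-13 to 59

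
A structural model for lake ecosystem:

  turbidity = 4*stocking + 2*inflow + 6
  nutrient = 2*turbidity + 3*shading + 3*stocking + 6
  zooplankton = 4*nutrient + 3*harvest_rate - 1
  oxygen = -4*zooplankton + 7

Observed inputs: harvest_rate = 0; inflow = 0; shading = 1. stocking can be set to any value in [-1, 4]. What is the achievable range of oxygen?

Substituting into the turbidity equation gives turbidity = 4*stocking + 6.
So nutrient = 11*stocking + 21.
zooplankton becomes 44*stocking + 83.
This gives oxygen = -176*stocking - 325.
Linear in stocking, so extremes are at the endpoints: stocking = -1 gives oxygen = -149; stocking = 4 gives oxygen = -1029.

-1029 to -149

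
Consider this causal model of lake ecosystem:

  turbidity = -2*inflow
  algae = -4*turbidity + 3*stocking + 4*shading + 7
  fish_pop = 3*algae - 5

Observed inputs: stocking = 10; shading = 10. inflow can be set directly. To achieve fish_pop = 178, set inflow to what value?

inflow = -2

Substituting into the algae equation gives algae = 8*inflow + 77.
Substituting into the fish_pop equation gives fish_pop = 24*inflow + 226.
Solve 24*inflow + 226 = 178: inflow = (178 - 226) / 24 = -2.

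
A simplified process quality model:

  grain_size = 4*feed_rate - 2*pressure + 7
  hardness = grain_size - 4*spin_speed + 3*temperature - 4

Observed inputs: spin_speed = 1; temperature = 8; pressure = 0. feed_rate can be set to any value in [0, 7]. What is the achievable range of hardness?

Substituting into the grain_size equation gives grain_size = 4*feed_rate + 7.
This gives hardness = 4*feed_rate + 23.
Linear in feed_rate, so extremes are at the endpoints: feed_rate = 0 gives hardness = 23; feed_rate = 7 gives hardness = 51.

23 to 51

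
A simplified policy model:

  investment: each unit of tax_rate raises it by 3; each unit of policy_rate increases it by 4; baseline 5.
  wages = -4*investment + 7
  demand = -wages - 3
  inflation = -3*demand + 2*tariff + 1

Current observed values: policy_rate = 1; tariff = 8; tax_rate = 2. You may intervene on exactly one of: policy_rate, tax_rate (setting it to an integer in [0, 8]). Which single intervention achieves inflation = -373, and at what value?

set policy_rate = 6

Intervening on policy_rate: with other inputs at their observed values, inflation = -48*policy_rate - 85. Solving for -373 gives policy_rate = 6, within [0, 8].
Intervening on tax_rate: inflation = -36*tax_rate - 61. Reaching -373 requires tax_rate = 26/3, not an integer.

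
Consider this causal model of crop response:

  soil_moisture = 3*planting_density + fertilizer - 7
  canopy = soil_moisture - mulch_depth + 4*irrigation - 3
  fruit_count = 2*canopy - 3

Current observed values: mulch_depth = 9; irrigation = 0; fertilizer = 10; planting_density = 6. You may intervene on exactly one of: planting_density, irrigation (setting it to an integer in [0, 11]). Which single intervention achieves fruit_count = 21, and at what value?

set planting_density = 7

Intervening on planting_density: with other inputs at their observed values, fruit_count = 6*planting_density - 21. Solving for 21 gives planting_density = 7, within [0, 11].
Intervening on irrigation: fruit_count = 8*irrigation + 15. Reaching 21 requires irrigation = 3/4, not an integer.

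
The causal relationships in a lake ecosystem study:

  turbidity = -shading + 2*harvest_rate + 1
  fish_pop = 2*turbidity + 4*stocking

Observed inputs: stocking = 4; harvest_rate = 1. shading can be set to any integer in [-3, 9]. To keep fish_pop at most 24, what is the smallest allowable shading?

shading = -1

Substituting into the turbidity equation gives turbidity = -shading + 3.
Substituting into the fish_pop equation gives fish_pop = -2*shading + 22.
Require -2*shading + 22 ≤ 24, so shading ≥ -1.
The smallest integer in [-3, 9] satisfying this is -1.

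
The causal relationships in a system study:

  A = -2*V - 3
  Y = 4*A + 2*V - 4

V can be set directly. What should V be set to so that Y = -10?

V = -1

Substituting into the Y equation gives Y = -6*V - 16.
Solve -6*V - 16 = -10: V = (-10 + 16) / -6 = -1.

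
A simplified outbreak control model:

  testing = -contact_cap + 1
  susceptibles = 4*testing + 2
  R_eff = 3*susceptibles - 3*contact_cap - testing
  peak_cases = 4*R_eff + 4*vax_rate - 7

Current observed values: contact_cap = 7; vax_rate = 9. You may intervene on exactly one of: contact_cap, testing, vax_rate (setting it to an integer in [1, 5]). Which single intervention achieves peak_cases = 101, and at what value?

set testing = 3

Intervening on contact_cap: peak_cases = -56*contact_cap + 97. Reaching 101 requires contact_cap = -1/14, not an integer.
Intervening on testing: with other inputs at their observed values, peak_cases = 44*testing - 31. Solving for 101 gives testing = 3, within [1, 5].
Intervening on vax_rate: peak_cases = 4*vax_rate - 331. Reaching 101 requires vax_rate = 108, outside [1, 5].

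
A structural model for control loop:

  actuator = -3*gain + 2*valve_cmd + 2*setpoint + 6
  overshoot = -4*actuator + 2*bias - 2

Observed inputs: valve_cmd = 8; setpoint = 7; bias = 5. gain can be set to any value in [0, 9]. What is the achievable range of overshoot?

Substituting into the actuator equation gives actuator = -3*gain + 36.
So overshoot = 12*gain - 136.
Linear in gain, so extremes are at the endpoints: gain = 0 gives overshoot = -136; gain = 9 gives overshoot = -28.

-136 to -28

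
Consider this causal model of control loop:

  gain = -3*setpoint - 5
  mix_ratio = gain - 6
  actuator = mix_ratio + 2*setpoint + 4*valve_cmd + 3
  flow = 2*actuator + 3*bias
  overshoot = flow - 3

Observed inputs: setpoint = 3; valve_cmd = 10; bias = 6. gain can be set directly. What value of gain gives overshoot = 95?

Intervening on gain fixes its value directly, overriding its dependence on setpoint.
Substituting into the actuator equation gives actuator = gain + 43.
flow becomes 2*gain + 104.
Substituting into the overshoot equation gives overshoot = 2*gain + 101.
Solve 2*gain + 101 = 95: gain = (95 - 101) / 2 = -3.

gain = -3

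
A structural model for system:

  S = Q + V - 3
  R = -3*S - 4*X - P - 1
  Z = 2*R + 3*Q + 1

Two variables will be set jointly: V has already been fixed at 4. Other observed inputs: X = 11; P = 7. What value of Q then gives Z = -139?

With V held at 4:
Substituting into the S equation gives S = Q + 1.
This gives R = -3*Q - 55.
So Z = -3*Q - 109.
Solve -3*Q - 109 = -139: Q = (-139 + 109) / -3 = 10.

Q = 10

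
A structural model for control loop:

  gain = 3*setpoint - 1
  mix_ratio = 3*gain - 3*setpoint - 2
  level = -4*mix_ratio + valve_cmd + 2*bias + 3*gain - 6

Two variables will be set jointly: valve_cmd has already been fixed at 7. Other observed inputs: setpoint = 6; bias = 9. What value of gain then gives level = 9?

gain = 10

With valve_cmd held at 7:
Intervening on gain fixes its value directly, overriding its dependence on setpoint.
Substituting into the mix_ratio equation gives mix_ratio = 3*gain - 20.
So level = -9*gain + 99.
Solve -9*gain + 99 = 9: gain = (9 - 99) / -9 = 10.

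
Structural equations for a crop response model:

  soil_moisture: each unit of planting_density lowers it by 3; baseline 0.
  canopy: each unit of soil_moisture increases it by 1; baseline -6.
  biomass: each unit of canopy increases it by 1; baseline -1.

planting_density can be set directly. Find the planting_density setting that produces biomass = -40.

Substituting into the canopy equation gives canopy = -3*planting_density - 6.
biomass becomes -3*planting_density - 7.
Solve -3*planting_density - 7 = -40: planting_density = (-40 + 7) / -3 = 11.

planting_density = 11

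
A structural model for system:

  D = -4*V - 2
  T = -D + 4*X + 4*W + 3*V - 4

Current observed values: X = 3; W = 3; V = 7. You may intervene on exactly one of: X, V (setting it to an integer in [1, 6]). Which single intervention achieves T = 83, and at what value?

set X = 6

Intervening on X: with other inputs at their observed values, T = 4*X + 59. Solving for 83 gives X = 6, within [1, 6].
Intervening on V: T = 7*V + 22. Reaching 83 requires V = 61/7, not an integer.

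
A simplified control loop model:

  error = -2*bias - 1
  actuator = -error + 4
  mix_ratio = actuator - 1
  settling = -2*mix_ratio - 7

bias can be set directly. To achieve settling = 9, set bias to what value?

Substituting into the actuator equation gives actuator = 2*bias + 5.
So mix_ratio = 2*bias + 4.
Substituting into the settling equation gives settling = -4*bias - 15.
Solve -4*bias - 15 = 9: bias = (9 + 15) / -4 = -6.

bias = -6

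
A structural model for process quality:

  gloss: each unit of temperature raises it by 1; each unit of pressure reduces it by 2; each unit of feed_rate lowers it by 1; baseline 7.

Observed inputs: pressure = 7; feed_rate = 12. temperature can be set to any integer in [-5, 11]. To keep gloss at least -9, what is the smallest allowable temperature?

Substituting into the gloss equation gives gloss = temperature - 19.
Require temperature - 19 ≥ -9, so temperature ≥ 10.
The smallest integer in [-5, 11] satisfying this is 10.

temperature = 10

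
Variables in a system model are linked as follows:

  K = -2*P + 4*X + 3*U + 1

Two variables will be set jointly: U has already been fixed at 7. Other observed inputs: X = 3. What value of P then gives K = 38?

With U held at 7:
Substituting into the K equation gives K = -2*P + 34.
Solve -2*P + 34 = 38: P = (38 - 34) / -2 = -2.

P = -2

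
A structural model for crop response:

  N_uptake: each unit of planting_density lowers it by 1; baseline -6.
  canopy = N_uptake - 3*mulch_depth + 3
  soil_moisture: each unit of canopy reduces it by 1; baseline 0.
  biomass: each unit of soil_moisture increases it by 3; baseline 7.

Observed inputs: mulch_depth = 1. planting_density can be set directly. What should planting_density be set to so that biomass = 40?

planting_density = 5

Substituting into the canopy equation gives canopy = -planting_density - 6.
Substituting into the soil_moisture equation gives soil_moisture = planting_density + 6.
Substituting into the biomass equation gives biomass = 3*planting_density + 25.
Solve 3*planting_density + 25 = 40: planting_density = (40 - 25) / 3 = 5.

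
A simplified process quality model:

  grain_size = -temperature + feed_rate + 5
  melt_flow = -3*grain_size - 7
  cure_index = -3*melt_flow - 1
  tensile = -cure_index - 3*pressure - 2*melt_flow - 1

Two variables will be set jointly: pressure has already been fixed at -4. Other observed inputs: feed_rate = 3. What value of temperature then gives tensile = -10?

temperature = 3

With pressure held at -4:
Substituting into the grain_size equation gives grain_size = -temperature + 8.
This gives melt_flow = 3*temperature - 31.
So cure_index = -9*temperature + 92.
This gives tensile = 3*temperature - 19.
Solve 3*temperature - 19 = -10: temperature = (-10 + 19) / 3 = 3.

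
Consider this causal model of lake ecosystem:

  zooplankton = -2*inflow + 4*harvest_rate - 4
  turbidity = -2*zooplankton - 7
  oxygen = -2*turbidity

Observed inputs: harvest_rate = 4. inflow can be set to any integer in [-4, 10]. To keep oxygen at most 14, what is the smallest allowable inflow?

Substituting into the zooplankton equation gives zooplankton = -2*inflow + 12.
Substituting into the turbidity equation gives turbidity = 4*inflow - 31.
Substituting into the oxygen equation gives oxygen = -8*inflow + 62.
Require -8*inflow + 62 ≤ 14, so inflow ≥ 6.
The smallest integer in [-4, 10] satisfying this is 6.

inflow = 6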